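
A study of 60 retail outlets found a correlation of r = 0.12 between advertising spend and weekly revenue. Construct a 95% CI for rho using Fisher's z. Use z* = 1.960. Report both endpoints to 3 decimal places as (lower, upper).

(-0.138, 0.363)

Fisher z: z_r = atanh(r) = ½·ln((1+0.12)/(1−0.12)) = 0.120581
SE(z) = 1/√(n−3) = 1/√57 = 0.132453
95% ⇒ z* = 1.960; margin = 1.960·0.132453 = 0.259608
CI on z-scale: (-0.139027, 0.380189)
Back-transform: tanh(-0.139027) = -0.138138, tanh(0.380189) = 0.362872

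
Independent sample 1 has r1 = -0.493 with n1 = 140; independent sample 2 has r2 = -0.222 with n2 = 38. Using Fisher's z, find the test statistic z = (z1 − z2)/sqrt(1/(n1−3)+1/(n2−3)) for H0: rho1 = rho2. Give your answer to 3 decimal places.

-1.659

Fisher z-transforms: z1 = atanh(-0.493) = -0.540016, z2 = atanh(-0.222) = -0.225759; difference d = -0.314257
Var(d) = 1/137 + 1/35 = 0.0072993 + 0.0285714 = 0.0358707
z = d/√Var(d) = -0.314257 / √0.0358707 = -0.314257 / 0.189396 = -1.659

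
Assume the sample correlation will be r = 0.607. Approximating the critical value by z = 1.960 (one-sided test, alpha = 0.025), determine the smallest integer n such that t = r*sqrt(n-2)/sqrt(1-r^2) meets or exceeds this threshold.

Need r·√(n−2)/√(1−r²) ≥ 1.960
√(n−2) ≥ 1.960·√(1−0.368449) / 0.607 = 1.960·0.794702 / 0.607 = 2.5661
n−2 ≥ 6.5849  ⇒  n ≥ 8.5849
Smallest integer n = 9

9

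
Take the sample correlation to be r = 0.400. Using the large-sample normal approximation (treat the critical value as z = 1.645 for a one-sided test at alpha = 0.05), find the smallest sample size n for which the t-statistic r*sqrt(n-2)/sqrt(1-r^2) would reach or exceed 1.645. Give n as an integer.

17

r√(n−2)/√(1−r²) ≥ 1.645  ⇔  n−2 ≥ (1.645)²·(1−r²)/r²
(1−r²)/r² = (1−0.160000)/0.160000 = 5.2500
n ≥ 2 + 2.706025·5.2500 = 2 + 14.2066 = 16.2066
⌈16.2066⌉ = 17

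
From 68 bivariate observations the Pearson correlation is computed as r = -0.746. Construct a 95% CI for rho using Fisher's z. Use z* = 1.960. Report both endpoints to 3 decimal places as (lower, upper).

(-0.836, -0.617)

Fisher z: z_r = atanh(r) = ½·ln((1+(-0.746))/(1−(-0.746))) = -0.963874
SE(z) = 1/√(n−3) = 1/√65 = 0.124035
95% ⇒ z* = 1.960; margin = 1.960·0.124035 = 0.243109
CI on z-scale: (-1.206983, -0.720765)
Back-transform: tanh(-1.206983) = -0.835772, tanh(-0.720765) = -0.617383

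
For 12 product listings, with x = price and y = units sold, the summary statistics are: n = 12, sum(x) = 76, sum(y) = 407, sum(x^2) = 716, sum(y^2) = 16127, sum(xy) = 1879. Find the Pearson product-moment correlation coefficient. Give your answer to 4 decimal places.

Numerator: nΣxy − (Σx)(Σy) = 12·1879 − (76)(407) = -8384
Denominator: √[(nΣx²−(Σx)²)(nΣy²−(Σy)²)]
  nΣx²−(Σx)² = 12·716 − 5776 = 2816;  nΣy²−(Σy)² = 12·16127 − 165649 = 27875
  √(2816·27875) = √78496000 = 8859.7968
r = -8384 / 8859.7968 = -0.9463

-0.9463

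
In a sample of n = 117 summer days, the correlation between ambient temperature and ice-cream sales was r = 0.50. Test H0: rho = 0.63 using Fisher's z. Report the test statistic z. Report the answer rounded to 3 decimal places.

Fisher z: atanh(0.50) = 0.549306, atanh(0.63) = 0.741416
z = (z_r − z_0)·√(n−3) = (0.549306 − 0.741416)·√114 = -0.192110 · 10.677078 = -2.051

-2.051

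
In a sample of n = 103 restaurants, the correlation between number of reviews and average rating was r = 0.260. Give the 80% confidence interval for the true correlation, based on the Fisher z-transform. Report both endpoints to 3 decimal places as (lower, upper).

(0.137, 0.375)

z_r = atanh(0.260) = 0.266108;  SE = 1/√(n−3) = 1/√100 = 0.100000
z-limits: 0.266108 ± 1.282·0.100000 = 0.266108 ± 0.128200 = [0.137908, 0.394308]
ρ-limits: (tanh 0.137908, tanh 0.394308) = (0.137, 0.375)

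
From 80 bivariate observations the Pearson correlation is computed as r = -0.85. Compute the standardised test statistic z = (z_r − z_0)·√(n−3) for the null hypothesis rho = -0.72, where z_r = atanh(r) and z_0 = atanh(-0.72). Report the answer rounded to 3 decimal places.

Fisher z: atanh(-0.85) = -1.256153, atanh(-0.72) = -0.907645
z = (z_r − z_0)·√(n−3) = (-1.256153 − (-0.907645))·√77 = -0.348508 · 8.774964 = -3.058

-3.058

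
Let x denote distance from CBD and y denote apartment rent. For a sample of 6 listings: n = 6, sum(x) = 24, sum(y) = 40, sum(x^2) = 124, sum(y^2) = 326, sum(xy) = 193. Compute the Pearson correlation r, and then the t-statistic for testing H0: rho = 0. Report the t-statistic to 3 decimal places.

S_xy = nΣxy − ΣxΣy = 6·193 − 24·40 = 1158 − 960 = 198
S_xx = nΣx² − (Σx)² = 6·124 − 24² = 744 − 576 = 168
S_yy = nΣy² − (Σy)² = 6·326 − 40² = 1956 − 1600 = 356
r = S_xy / √(S_xx·S_yy) = 198 / √(168·356) = 198 / √59808 = 198 / 244.5567 = 0.8096
t = r·√(n−2)/√(1−r²) = 0.8096·√4 / √(1−0.655452) = 1.619200 / 0.586982 = 2.759

2.759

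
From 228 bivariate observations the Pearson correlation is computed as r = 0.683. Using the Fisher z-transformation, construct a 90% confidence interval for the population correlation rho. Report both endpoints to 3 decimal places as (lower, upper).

(0.620, 0.737)

Fisher z: z_r = atanh(r) = ½·ln((1+0.683)/(1−0.683)) = 0.834716
SE(z) = 1/√(n−3) = 1/√225 = 0.066667
90% ⇒ z* = 1.645; margin = 1.645·0.066667 = 0.109667
CI on z-scale: (0.725049, 0.944383)
Back-transform: tanh(0.725049) = 0.620027, tanh(0.944383) = 0.737230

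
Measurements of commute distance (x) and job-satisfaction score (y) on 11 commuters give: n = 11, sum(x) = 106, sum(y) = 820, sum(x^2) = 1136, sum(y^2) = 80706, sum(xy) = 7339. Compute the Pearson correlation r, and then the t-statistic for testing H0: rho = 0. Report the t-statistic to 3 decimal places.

S_xy = nΣxy − ΣxΣy = 11·7339 − 106·820 = 80729 − 86920 = -6191
S_xx = nΣx² − (Σx)² = 11·1136 − 106² = 12496 − 11236 = 1260
S_yy = nΣy² − (Σy)² = 11·80706 − 820² = 887766 − 672400 = 215366
r = S_xy / √(S_xx·S_yy) = -6191 / √(1260·215366) = -6191 / √271361160 = -6191 / 16473.0434 = -0.3758
t = r·√(n−2)/√(1−r²) = -0.3758·√9 / √(1−0.141226) = -1.127400 / 0.926701 = -1.217

-1.217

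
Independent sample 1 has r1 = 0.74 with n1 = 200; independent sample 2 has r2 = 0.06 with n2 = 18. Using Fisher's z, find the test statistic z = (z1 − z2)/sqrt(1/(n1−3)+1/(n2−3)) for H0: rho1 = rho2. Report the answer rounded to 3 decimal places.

z1 = atanh(0.74) = 0.950479,  z2 = atanh(0.06) = 0.060072
SE = √(1/(n1−3) + 1/(n2−3)) = √(1/197 + 1/15) = √(0.0050761 + 0.0666667) = √0.0717428 = 0.267848
z = (z1 − z2)/SE = (0.950479 − 0.060072) / 0.267848 = 0.890407 / 0.267848 = 3.324

3.324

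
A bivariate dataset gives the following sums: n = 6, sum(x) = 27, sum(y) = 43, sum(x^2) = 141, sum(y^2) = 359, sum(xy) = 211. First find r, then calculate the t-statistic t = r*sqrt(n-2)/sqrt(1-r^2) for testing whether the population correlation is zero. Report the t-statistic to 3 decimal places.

1.337

S_xy = nΣxy − ΣxΣy = 6·211 − 27·43 = 1266 − 1161 = 105
S_xx = nΣx² − (Σx)² = 6·141 − 27² = 846 − 729 = 117
S_yy = nΣy² − (Σy)² = 6·359 − 43² = 2154 − 1849 = 305
r = S_xy / √(S_xx·S_yy) = 105 / √(117·305) = 105 / √35685 = 105 / 188.9047 = 0.5558
t = r·√(n−2)/√(1−r²) = 0.5558·√4 / √(1−0.308914) = 1.111600 / 0.831316 = 1.337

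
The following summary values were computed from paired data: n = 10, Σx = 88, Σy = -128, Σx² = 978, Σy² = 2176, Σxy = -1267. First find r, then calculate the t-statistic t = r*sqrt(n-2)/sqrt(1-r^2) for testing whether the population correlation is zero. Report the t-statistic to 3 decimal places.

Numerator: nΣxy − (Σx)(Σy) = 10·(-1267) − (88)(-128) = -1406
Denominator: √[(nΣx²−(Σx)²)(nΣy²−(Σy)²)]
  nΣx²−(Σx)² = 10·978 − 7744 = 2036;  nΣy²−(Σy)² = 10·2176 − 16384 = 5376
  √(2036·5376) = √10945536 = 3308.4038
r = -1406 / 3308.4038 = -0.4250
t = r·√(n−2)/√(1−r²) = -0.4250·√8 / √(1−0.180625) = -1.202082 / 0.905193 = -1.328

-1.328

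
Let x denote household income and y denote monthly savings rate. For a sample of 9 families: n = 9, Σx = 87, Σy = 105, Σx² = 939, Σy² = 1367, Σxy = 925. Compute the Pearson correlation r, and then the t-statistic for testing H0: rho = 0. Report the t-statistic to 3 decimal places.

-3.122

Numerator: nΣxy − (Σx)(Σy) = 9·925 − (87)(105) = -810
Denominator: √[(nΣx²−(Σx)²)(nΣy²−(Σy)²)]
  nΣx²−(Σx)² = 9·939 − 7569 = 882;  nΣy²−(Σy)² = 9·1367 − 11025 = 1278
  √(882·1278) = √1127196 = 1061.6949
r = -810 / 1061.6949 = -0.7629
t = r·√(n−2)/√(1−r²) = -0.7629·√7 / √(1−0.582016) = -2.018444 / 0.646517 = -3.122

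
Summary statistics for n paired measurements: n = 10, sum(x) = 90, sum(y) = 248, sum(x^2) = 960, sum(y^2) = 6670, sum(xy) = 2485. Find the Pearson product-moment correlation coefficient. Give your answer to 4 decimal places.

S_xy = nΣxy − ΣxΣy = 10·2485 − 90·248 = 24850 − 22320 = 2530
S_xx = nΣx² − (Σx)² = 10·960 − 90² = 9600 − 8100 = 1500
S_yy = nΣy² − (Σy)² = 10·6670 − 248² = 66700 − 61504 = 5196
r = S_xy / √(S_xx·S_yy) = 2530 / √(1500·5196) = 2530 / √7794000 = 2530 / 2791.7736 = 0.9062

0.9062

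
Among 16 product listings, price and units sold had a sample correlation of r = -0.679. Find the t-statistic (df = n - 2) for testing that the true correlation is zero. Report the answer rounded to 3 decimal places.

-3.461

t = r·√(n−2) / √(1−r²) with r = -0.679, n = 16
  = -0.679·√14 / √(1 − 0.461041)
  = -0.679·3.741657 / 0.734138
  = -2.540585 / 0.734138 = -3.461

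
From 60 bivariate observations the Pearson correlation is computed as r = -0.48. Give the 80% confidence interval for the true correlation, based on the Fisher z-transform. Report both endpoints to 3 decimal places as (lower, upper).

z_r = atanh(-0.48) = -0.522984;  SE = 1/√(n−3) = 1/√57 = 0.132453
z-limits: -0.522984 ± 1.282·0.132453 = -0.522984 ± 0.169805 = [-0.692789, -0.353179]
ρ-limits: (tanh -0.692789, tanh -0.353179) = (-0.600, -0.339)

(-0.600, -0.339)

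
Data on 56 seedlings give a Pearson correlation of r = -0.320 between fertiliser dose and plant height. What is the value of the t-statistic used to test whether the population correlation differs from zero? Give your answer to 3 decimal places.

t = r·√(n−2) / √(1−r²) with r = -0.320, n = 56
  = -0.320·√54 / √(1 − 0.102400)
  = -0.320·7.348469 / 0.947418
  = -2.351510 / 0.947418 = -2.482

-2.482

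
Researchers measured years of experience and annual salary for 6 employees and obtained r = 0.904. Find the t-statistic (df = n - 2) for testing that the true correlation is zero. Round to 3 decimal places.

t = r·√(n−2) / √(1−r²) with r = 0.904, n = 6
  = 0.904·√4 / √(1 − 0.817216)
  = 0.904·2.000000 / 0.427532
  = 1.808000 / 0.427532 = 4.229

4.229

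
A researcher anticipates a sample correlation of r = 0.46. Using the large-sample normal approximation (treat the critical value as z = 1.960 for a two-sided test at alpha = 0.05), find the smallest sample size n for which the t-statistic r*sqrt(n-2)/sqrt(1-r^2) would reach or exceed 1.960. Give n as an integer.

17

r√(n−2)/√(1−r²) ≥ 1.960  ⇔  n−2 ≥ (1.960)²·(1−r²)/r²
(1−r²)/r² = (1−0.2116)/0.2116 = 3.7259
n ≥ 2 + 3.8416·3.7259 = 2 + 14.3134 = 16.3134
⌈16.3134⌉ = 17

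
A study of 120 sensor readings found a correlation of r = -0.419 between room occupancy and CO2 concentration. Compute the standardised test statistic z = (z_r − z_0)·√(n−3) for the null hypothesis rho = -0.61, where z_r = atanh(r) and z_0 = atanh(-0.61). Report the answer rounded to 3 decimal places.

2.839

Fisher z: atanh(-0.419) = -0.446478, atanh(-0.61) = -0.708921
z = (z_r − z_0)·√(n−3) = (-0.446478 − (-0.708921))·√117 = 0.262443 · 10.816654 = 2.839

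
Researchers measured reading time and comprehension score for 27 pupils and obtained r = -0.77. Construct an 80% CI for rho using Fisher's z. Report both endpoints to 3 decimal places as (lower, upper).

(-0.857, -0.640)

z_r = atanh(-0.77) = -1.020328;  SE = 1/√(n−3) = 1/√24 = 0.204124
z-limits: -1.020328 ± 1.282·0.204124 = -1.020328 ± 0.261687 = [-1.282015, -0.758641]
ρ-limits: (tanh -1.282015, tanh -0.758641) = (-0.857, -0.640)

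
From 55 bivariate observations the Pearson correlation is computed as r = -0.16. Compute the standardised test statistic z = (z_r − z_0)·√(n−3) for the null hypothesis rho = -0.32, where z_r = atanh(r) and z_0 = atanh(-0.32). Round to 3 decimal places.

1.228

Fisher z: atanh(-0.16) = -0.161387, atanh(-0.32) = -0.331647
z = (z_r − z_0)·√(n−3) = (-0.161387 − (-0.331647))·√52 = 0.170260 · 7.211103 = 1.228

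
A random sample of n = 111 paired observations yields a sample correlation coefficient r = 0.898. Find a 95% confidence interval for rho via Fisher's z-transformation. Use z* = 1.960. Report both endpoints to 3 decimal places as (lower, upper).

Fisher z: z_r = atanh(r) = ½·ln((1+0.898)/(1−0.898)) = 1.461792
SE(z) = 1/√(n−3) = 1/√108 = 0.096225
95% ⇒ z* = 1.960; margin = 1.960·0.096225 = 0.188601
CI on z-scale: (1.273191, 1.650393)
Back-transform: tanh(1.273191) = 0.854660, tanh(1.650393) = 0.928912

(0.855, 0.929)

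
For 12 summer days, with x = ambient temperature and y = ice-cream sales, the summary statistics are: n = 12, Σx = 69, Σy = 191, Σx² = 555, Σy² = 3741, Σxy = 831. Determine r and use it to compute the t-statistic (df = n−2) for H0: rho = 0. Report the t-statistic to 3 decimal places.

S_xy = nΣxy − ΣxΣy = 12·831 − 69·191 = 9972 − 13179 = -3207
S_xx = nΣx² − (Σx)² = 12·555 − 69² = 6660 − 4761 = 1899
S_yy = nΣy² − (Σy)² = 12·3741 − 191² = 44892 − 36481 = 8411
r = S_xy / √(S_xx·S_yy) = -3207 / √(1899·8411) = -3207 / √15972489 = -3207 / 3996.5596 = -0.8024
t = r·√(n−2)/√(1−r²) = -0.8024·√10 / √(1−0.643846) = -2.537412 / 0.596786 = -4.252

-4.252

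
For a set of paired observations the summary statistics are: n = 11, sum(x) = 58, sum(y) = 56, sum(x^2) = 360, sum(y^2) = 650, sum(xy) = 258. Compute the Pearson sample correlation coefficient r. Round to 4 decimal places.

Numerator: nΣxy − (Σx)(Σy) = 11·258 − (58)(56) = -410
Denominator: √[(nΣx²−(Σx)²)(nΣy²−(Σy)²)]
  nΣx²−(Σx)² = 11·360 − 3364 = 596;  nΣy²−(Σy)² = 11·650 − 3136 = 4014
  √(596·4014) = √2392344 = 1546.7204
r = -410 / 1546.7204 = -0.2651

-0.2651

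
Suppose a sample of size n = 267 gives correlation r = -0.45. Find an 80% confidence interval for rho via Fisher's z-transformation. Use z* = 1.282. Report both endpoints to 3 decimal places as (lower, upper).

z_r = atanh(-0.45) = -0.484700;  SE = 1/√(n−3) = 1/√264 = 0.061546
z-limits: -0.484700 ± 1.282·0.061546 = -0.484700 ± 0.078902 = [-0.563602, -0.405798]
ρ-limits: (tanh -0.563602, tanh -0.405798) = (-0.511, -0.385)

(-0.511, -0.385)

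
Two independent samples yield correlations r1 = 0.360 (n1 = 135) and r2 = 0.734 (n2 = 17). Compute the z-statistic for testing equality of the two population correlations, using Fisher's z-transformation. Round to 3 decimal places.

Fisher z-transforms: z1 = atanh(0.360) = 0.376886, z2 = atanh(0.734) = 0.937345; difference d = -0.560459
Var(d) = 1/132 + 1/14 = 0.0075758 + 0.0714286 = 0.0790044
z = d/√Var(d) = -0.560459 / √0.0790044 = -0.560459 / 0.281077 = -1.994

-1.994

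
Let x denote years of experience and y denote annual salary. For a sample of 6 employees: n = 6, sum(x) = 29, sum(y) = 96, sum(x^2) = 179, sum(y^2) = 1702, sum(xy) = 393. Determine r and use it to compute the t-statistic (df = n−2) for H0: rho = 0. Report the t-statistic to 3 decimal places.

-3.788

Numerator: nΣxy − (Σx)(Σy) = 6·393 − (29)(96) = -426
Denominator: √[(nΣx²−(Σx)²)(nΣy²−(Σy)²)]
  nΣx²−(Σx)² = 6·179 − 841 = 233;  nΣy²−(Σy)² = 6·1702 − 9216 = 996
  √(233·996) = √232068 = 481.7344
r = -426 / 481.7344 = -0.8843
t = r·√(n−2)/√(1−r²) = -0.8843·√4 / √(1−0.781986) = -1.768600 / 0.466920 = -3.788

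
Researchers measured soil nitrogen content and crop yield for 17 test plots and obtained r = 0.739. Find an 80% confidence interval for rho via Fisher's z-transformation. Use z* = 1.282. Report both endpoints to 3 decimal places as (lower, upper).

(0.541, 0.859)

z_r = atanh(0.739) = 0.948273;  SE = 1/√(n−3) = 1/√14 = 0.267261
z-limits: 0.948273 ± 1.282·0.267261 = 0.948273 ± 0.342629 = [0.605644, 1.290902]
ρ-limits: (tanh 0.605644, tanh 1.290902) = (0.541, 0.859)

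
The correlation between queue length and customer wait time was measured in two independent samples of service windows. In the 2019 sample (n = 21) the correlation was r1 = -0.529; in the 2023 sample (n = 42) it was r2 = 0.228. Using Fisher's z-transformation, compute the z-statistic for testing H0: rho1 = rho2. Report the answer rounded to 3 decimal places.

z1 = atanh(-0.529) = -0.588756,  z2 = atanh(0.228) = 0.232079
SE = √(1/(n1−3) + 1/(n2−3)) = √(1/18 + 1/39) = √(0.0555556 + 0.0256410) = √0.0811966 = 0.284950
z = (z1 − z2)/SE = (-0.588756 − 0.232079) / 0.284950 = -0.820835 / 0.284950 = -2.881

-2.881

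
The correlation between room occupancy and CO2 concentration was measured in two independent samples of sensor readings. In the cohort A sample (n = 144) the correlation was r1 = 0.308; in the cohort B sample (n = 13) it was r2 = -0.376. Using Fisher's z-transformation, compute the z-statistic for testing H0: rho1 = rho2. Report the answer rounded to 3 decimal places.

z1 = atanh(0.308) = 0.318334,  z2 = atanh(-0.376) = -0.395393
SE = √(1/(n1−3) + 1/(n2−3)) = √(1/141 + 1/10) = √(0.0070922 + 0.1000000) = √0.1070922 = 0.327249
z = (z1 − z2)/SE = (0.318334 − (-0.395393)) / 0.327249 = 0.713727 / 0.327249 = 2.181

2.181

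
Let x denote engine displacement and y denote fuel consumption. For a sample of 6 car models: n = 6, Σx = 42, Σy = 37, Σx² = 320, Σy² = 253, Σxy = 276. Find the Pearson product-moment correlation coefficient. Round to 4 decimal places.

Numerator: nΣxy − (Σx)(Σy) = 6·276 − (42)(37) = 102
Denominator: √[(nΣx²−(Σx)²)(nΣy²−(Σy)²)]
  nΣx²−(Σx)² = 6·320 − 1764 = 156;  nΣy²−(Σy)² = 6·253 − 1369 = 149
  √(156·149) = √23244 = 152.4598
r = 102 / 152.4598 = 0.6690

0.6690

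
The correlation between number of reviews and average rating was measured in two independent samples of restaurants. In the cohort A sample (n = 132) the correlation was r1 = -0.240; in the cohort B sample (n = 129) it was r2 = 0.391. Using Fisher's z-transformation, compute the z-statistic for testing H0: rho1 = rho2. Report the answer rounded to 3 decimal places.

z1 = atanh(-0.240) = -0.244774,  z2 = atanh(0.391) = 0.412980
SE = √(1/(n1−3) + 1/(n2−3)) = √(1/129 + 1/126) = √(0.0077519 + 0.0079365) = √0.0156884 = 0.125253
z = (z1 − z2)/SE = (-0.244774 − 0.412980) / 0.125253 = -0.657754 / 0.125253 = -5.251

-5.251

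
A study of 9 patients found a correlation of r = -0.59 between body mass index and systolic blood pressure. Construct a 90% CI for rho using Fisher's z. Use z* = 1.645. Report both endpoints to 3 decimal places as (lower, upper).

(-0.874, -0.006)

z_r = atanh(-0.59) = -0.677666;  SE = 1/√(n−3) = 1/√6 = 0.408248
z-limits: -0.677666 ± 1.645·0.408248 = -0.677666 ± 0.671568 = [-1.349234, -0.006098]
ρ-limits: (tanh -1.349234, tanh -0.006098) = (-0.874, -0.006)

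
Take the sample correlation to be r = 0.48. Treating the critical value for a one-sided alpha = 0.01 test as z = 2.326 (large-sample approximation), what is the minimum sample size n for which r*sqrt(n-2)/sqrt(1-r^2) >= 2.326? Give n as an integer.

r√(n−2)/√(1−r²) ≥ 2.326  ⇔  n−2 ≥ (2.326)²·(1−r²)/r²
(1−r²)/r² = (1−0.2304)/0.2304 = 3.3403
n ≥ 2 + 5.410276·3.3403 = 2 + 18.0719 = 20.0719
⌈20.0719⌉ = 21

21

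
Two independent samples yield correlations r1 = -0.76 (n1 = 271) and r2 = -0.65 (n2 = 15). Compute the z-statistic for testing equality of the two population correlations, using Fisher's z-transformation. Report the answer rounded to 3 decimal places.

-0.749

z1 = atanh(-0.76) = -0.996215,  z2 = atanh(-0.65) = -0.775299
SE = √(1/(n1−3) + 1/(n2−3)) = √(1/268 + 1/12) = √(0.0037313 + 0.0833333) = √0.0870646 = 0.295067
z = (z1 − z2)/SE = (-0.996215 − (-0.775299)) / 0.295067 = -0.220916 / 0.295067 = -0.749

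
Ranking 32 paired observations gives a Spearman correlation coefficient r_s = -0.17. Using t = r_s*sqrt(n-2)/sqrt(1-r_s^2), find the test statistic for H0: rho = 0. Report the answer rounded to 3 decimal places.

-0.945

1 − r_s² = 1 − 0.0289 = 0.9711;  √(1−r_s²) = 0.985444
√(n−2) = √30 = 5.477226
t = r_s·√(n−2)/√(1−r_s²) = -0.17 · 5.477226 / 0.985444 = -0.945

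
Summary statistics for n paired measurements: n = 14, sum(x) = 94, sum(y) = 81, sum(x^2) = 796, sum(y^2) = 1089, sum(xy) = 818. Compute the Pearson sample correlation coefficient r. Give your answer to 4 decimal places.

S_xy = nΣxy − ΣxΣy = 14·818 − 94·81 = 11452 − 7614 = 3838
S_xx = nΣx² − (Σx)² = 14·796 − 94² = 11144 − 8836 = 2308
S_yy = nΣy² − (Σy)² = 14·1089 − 81² = 15246 − 6561 = 8685
r = S_xy / √(S_xx·S_yy) = 3838 / √(2308·8685) = 3838 / √20044980 = 3838 / 4477.1620 = 0.8572

0.8572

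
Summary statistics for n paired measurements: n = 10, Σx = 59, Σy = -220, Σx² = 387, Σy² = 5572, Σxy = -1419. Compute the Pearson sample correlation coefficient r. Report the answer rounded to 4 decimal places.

Numerator: nΣxy − (Σx)(Σy) = 10·(-1419) − (59)(-220) = -1210
Denominator: √[(nΣx²−(Σx)²)(nΣy²−(Σy)²)]
  nΣx²−(Σx)² = 10·387 − 3481 = 389;  nΣy²−(Σy)² = 10·5572 − 48400 = 7320
  √(389·7320) = √2847480 = 1687.4478
r = -1210 / 1687.4478 = -0.7171

-0.7171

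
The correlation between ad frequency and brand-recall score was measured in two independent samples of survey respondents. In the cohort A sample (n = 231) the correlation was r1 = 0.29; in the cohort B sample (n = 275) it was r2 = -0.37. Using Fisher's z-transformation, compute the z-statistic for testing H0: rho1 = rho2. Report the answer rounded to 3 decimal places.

7.651

Fisher z-transforms: z1 = atanh(0.29) = 0.298566, z2 = atanh(-0.37) = -0.388423; difference d = 0.686989
Var(d) = 1/228 + 1/272 = 0.0043860 + 0.0036765 = 0.0080625
z = d/√Var(d) = 0.686989 / √0.0080625 = 0.686989 / 0.089791 = 7.651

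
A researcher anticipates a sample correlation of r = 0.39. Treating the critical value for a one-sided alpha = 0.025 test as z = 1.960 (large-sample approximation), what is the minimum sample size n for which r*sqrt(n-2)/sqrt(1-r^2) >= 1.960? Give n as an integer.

24

Need r·√(n−2)/√(1−r²) ≥ 1.960
√(n−2) ≥ 1.960·√(1−0.1521) / 0.39 = 1.960·0.920815 / 0.39 = 4.6277
n−2 ≥ 21.4156  ⇒  n ≥ 23.4156
Smallest integer n = 24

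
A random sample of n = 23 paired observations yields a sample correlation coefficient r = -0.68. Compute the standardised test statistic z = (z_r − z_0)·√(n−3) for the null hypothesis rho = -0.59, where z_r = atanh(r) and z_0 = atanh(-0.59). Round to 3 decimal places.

-0.677

Fisher z: atanh(-0.68) = -0.829114, atanh(-0.59) = -0.677666
z = (z_r − z_0)·√(n−3) = (-0.829114 − (-0.677666))·√20 = -0.151448 · 4.472136 = -0.677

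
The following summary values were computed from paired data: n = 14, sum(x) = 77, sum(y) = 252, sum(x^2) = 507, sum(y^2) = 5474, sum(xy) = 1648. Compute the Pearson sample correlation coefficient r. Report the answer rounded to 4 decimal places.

0.9362

Numerator: nΣxy − (Σx)(Σy) = 14·1648 − (77)(252) = 3668
Denominator: √[(nΣx²−(Σx)²)(nΣy²−(Σy)²)]
  nΣx²−(Σx)² = 14·507 − 5929 = 1169;  nΣy²−(Σy)² = 14·5474 − 63504 = 13132
  √(1169·13132) = √15351308 = 3918.0745
r = 3668 / 3918.0745 = 0.9362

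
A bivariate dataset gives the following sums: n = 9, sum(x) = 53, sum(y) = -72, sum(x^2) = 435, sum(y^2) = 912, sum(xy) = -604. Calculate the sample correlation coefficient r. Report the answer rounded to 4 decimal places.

S_xy = nΣxy − ΣxΣy = 9·(-604) − 53·(-72) = -5436 − (-3816) = -1620
S_xx = nΣx² − (Σx)² = 9·435 − 53² = 3915 − 2809 = 1106
S_yy = nΣy² − (Σy)² = 9·912 − (-72)² = 8208 − 5184 = 3024
r = S_xy / √(S_xx·S_yy) = -1620 / √(1106·3024) = -1620 / √3344544 = -1620 / 1828.8094 = -0.8858

-0.8858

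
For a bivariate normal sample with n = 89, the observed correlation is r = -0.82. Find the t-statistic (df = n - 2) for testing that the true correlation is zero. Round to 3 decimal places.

1 − r² = 1 − 0.6724 = 0.3276;  √(1−r²) = 0.572364
√(n−2) = √87 = 9.327379
t = r·√(n−2)/√(1−r²) = -0.82 · 9.327379 / 0.572364 = -13.363

-13.363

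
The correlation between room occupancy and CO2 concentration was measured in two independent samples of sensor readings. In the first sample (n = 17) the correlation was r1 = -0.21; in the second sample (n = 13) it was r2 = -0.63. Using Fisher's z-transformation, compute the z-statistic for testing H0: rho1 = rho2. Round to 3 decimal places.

1.276

Fisher z-transforms: z1 = atanh(-0.21) = -0.213171, z2 = atanh(-0.63) = -0.741416; difference d = 0.528245
Var(d) = 1/14 + 1/10 = 0.0714286 + 0.1000000 = 0.1714286
z = d/√Var(d) = 0.528245 / √0.1714286 = 0.528245 / 0.414039 = 1.276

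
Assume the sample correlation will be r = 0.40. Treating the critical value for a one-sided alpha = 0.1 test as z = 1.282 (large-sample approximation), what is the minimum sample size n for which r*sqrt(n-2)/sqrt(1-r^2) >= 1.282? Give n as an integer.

11

Need r·√(n−2)/√(1−r²) ≥ 1.282
√(n−2) ≥ 1.282·√(1−0.1600) / 0.40 = 1.282·0.916515 / 0.40 = 2.9374
n−2 ≥ 8.6283  ⇒  n ≥ 10.6283
Smallest integer n = 11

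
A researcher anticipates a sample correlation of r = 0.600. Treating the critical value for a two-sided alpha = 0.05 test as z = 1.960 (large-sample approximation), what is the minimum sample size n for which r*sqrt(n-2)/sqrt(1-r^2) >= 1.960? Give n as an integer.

Need r·√(n−2)/√(1−r²) ≥ 1.960
√(n−2) ≥ 1.960·√(1−0.360000) / 0.600 = 1.960·0.800000 / 0.600 = 2.6133
n−2 ≥ 6.8293  ⇒  n ≥ 8.8293
Smallest integer n = 9

9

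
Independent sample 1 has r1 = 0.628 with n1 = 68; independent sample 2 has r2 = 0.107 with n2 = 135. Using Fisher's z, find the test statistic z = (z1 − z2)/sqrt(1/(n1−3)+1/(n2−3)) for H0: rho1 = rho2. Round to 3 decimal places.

z1 = atanh(0.628) = 0.738107,  z2 = atanh(0.107) = 0.107411
SE = √(1/(n1−3) + 1/(n2−3)) = √(1/65 + 1/132) = √(0.0153846 + 0.0075758) = √0.0229604 = 0.151527
z = (z1 − z2)/SE = (0.738107 − 0.107411) / 0.151527 = 0.630696 / 0.151527 = 4.162

4.162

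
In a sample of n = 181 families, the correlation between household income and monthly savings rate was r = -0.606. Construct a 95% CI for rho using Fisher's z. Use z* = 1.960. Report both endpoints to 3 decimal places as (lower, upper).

(-0.691, -0.505)

z_r = atanh(-0.606) = -0.702575;  SE = 1/√(n−3) = 1/√178 = 0.074953
z-limits: -0.702575 ± 1.960·0.074953 = -0.702575 ± 0.146908 = [-0.849483, -0.555667]
ρ-limits: (tanh -0.849483, tanh -0.555667) = (-0.691, -0.505)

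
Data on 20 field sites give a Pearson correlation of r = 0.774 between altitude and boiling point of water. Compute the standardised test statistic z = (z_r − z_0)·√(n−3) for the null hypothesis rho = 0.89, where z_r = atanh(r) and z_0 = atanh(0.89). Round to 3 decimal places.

-1.615

Fisher z: atanh(0.774) = 1.030229, atanh(0.89) = 1.421926
z = (z_r − z_0)·√(n−3) = (1.030229 − 1.421926)·√17 = -0.391697 · 4.123106 = -1.615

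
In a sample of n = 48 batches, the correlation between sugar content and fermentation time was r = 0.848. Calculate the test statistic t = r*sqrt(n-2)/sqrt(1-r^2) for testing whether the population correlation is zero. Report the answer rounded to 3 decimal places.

10.852

t = r·√(n−2) / √(1−r²) with r = 0.848, n = 48
  = 0.848·√46 / √(1 − 0.719104)
  = 0.848·6.782330 / 0.529996
  = 5.751416 / 0.529996 = 10.852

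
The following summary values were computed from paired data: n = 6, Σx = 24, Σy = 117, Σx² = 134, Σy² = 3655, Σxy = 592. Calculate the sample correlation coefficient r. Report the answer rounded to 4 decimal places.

S_xy = nΣxy − ΣxΣy = 6·592 − 24·117 = 3552 − 2808 = 744
S_xx = nΣx² − (Σx)² = 6·134 − 24² = 804 − 576 = 228
S_yy = nΣy² − (Σy)² = 6·3655 − 117² = 21930 − 13689 = 8241
r = S_xy / √(S_xx·S_yy) = 744 / √(228·8241) = 744 / √1878948 = 744 / 1370.7472 = 0.5428

0.5428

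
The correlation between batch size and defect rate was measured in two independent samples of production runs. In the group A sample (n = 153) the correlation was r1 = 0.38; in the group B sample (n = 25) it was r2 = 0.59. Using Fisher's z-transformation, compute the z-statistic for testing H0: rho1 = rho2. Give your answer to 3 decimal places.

z1 = atanh(0.38) = 0.400060,  z2 = atanh(0.59) = 0.677666
SE = √(1/(n1−3) + 1/(n2−3)) = √(1/150 + 1/22) = √(0.0066667 + 0.0454545) = √0.0521212 = 0.228301
z = (z1 − z2)/SE = (0.400060 − 0.677666) / 0.228301 = -0.277606 / 0.228301 = -1.216

-1.216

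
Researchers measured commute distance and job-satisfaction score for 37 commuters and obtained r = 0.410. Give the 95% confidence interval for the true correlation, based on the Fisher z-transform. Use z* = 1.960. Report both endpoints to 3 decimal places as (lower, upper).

(0.099, 0.648)

Fisher z: z_r = atanh(r) = ½·ln((1+0.410)/(1−0.410)) = 0.435611
SE(z) = 1/√(n−3) = 1/√34 = 0.171499
95% ⇒ z* = 1.960; margin = 1.960·0.171499 = 0.336138
CI on z-scale: (0.099473, 0.771749)
Back-transform: tanh(0.099473) = 0.099146, tanh(0.771749) = 0.647945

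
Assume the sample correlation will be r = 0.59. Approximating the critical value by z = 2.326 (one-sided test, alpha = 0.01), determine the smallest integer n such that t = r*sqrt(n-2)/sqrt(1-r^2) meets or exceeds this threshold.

13

r√(n−2)/√(1−r²) ≥ 2.326  ⇔  n−2 ≥ (2.326)²·(1−r²)/r²
(1−r²)/r² = (1−0.3481)/0.3481 = 1.8727
n ≥ 2 + 5.410276·1.8727 = 2 + 10.1318 = 12.1318
⌈12.1318⌉ = 13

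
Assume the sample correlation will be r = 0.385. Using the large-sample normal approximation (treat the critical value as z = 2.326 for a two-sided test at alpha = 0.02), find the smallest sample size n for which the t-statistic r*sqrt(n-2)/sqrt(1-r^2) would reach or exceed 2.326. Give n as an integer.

r√(n−2)/√(1−r²) ≥ 2.326  ⇔  n−2 ≥ (2.326)²·(1−r²)/r²
(1−r²)/r² = (1−0.148225)/0.148225 = 5.7465
n ≥ 2 + 5.410276·5.7465 = 2 + 31.0902 = 33.0902
⌈33.0902⌉ = 34

34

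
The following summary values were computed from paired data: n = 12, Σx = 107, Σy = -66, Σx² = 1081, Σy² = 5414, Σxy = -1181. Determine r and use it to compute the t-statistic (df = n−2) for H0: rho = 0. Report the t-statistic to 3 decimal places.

Numerator: nΣxy − (Σx)(Σy) = 12·(-1181) − (107)(-66) = -7110
Denominator: √[(nΣx²−(Σx)²)(nΣy²−(Σy)²)]
  nΣx²−(Σx)² = 12·1081 − 11449 = 1523;  nΣy²−(Σy)² = 12·5414 − 4356 = 60612
  √(1523·60612) = √92312076 = 9607.9174
r = -7110 / 9607.9174 = -0.7400
t = r·√(n−2)/√(1−r²) = -0.7400·√10 / √(1−0.547600) = -2.340085 / 0.672607 = -3.479

-3.479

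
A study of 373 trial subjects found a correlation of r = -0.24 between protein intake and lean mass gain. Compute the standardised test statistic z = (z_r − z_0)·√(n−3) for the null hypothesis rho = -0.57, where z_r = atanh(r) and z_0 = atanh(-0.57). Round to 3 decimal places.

z_r = atanh(-0.24) = -0.244774,  z_0 = atanh(-0.57) = -0.647523
SE = 1/√(n−3) = 1/√370 = 0.051988
z = (z_r − z_0)/SE = (-0.244774 − (-0.647523)) / 0.051988 = 0.402749 / 0.051988 = 7.747

7.747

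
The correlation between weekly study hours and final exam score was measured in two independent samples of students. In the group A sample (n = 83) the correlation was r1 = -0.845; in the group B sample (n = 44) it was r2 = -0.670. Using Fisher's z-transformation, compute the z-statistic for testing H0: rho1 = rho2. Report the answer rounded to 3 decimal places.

z1 = atanh(-0.845) = -1.238405,  z2 = atanh(-0.670) = -0.810743
SE = √(1/(n1−3) + 1/(n2−3)) = √(1/80 + 1/41) = √(0.0125000 + 0.0243902) = √0.0368902 = 0.192068
z = (z1 − z2)/SE = (-1.238405 − (-0.810743)) / 0.192068 = -0.427662 / 0.192068 = -2.227

-2.227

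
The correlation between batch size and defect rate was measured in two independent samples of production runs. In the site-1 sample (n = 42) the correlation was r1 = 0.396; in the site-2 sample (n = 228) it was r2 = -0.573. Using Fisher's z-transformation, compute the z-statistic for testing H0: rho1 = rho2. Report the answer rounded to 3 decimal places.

Fisher z-transforms: z1 = atanh(0.396) = 0.418896, z2 = atanh(-0.573) = -0.651978; difference d = 1.070874
Var(d) = 1/39 + 1/225 = 0.0256410 + 0.0044444 = 0.0300854
z = d/√Var(d) = 1.070874 / √0.0300854 = 1.070874 / 0.173451 = 6.174

6.174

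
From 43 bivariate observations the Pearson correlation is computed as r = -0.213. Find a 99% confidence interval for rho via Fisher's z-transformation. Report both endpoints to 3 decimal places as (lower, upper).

z_r = atanh(-0.213) = -0.216312;  SE = 1/√(n−3) = 1/√40 = 0.158114
z-limits: -0.216312 ± 2.576·0.158114 = -0.216312 ± 0.407302 = [-0.623614, 0.190990]
ρ-limits: (tanh -0.623614, tanh 0.190990) = (-0.554, 0.189)

(-0.554, 0.189)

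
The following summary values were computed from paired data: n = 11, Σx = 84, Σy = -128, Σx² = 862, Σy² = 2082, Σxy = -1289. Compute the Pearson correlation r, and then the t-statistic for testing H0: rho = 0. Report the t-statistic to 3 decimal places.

S_xy = nΣxy − ΣxΣy = 11·(-1289) − 84·(-128) = -14179 − (-10752) = -3427
S_xx = nΣx² − (Σx)² = 11·862 − 84² = 9482 − 7056 = 2426
S_yy = nΣy² − (Σy)² = 11·2082 − (-128)² = 22902 − 16384 = 6518
r = S_xy / √(S_xx·S_yy) = -3427 / √(2426·6518) = -3427 / √15812668 = -3427 / 3976.5146 = -0.8618
t = r·√(n−2)/√(1−r²) = -0.8618·√9 / √(1−0.742699) = -2.585400 / 0.507248 = -5.097

-5.097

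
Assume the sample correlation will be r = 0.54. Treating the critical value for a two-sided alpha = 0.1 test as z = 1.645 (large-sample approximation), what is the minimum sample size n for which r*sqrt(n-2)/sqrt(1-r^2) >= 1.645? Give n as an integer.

r√(n−2)/√(1−r²) ≥ 1.645  ⇔  n−2 ≥ (1.645)²·(1−r²)/r²
(1−r²)/r² = (1−0.2916)/0.2916 = 2.4294
n ≥ 2 + 2.706025·2.4294 = 2 + 6.5740 = 8.5740
⌈8.5740⌉ = 9

9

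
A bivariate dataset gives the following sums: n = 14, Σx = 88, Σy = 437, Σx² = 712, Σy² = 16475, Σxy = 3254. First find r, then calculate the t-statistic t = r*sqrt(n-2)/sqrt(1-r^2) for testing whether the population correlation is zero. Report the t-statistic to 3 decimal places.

3.998

S_xy = nΣxy − ΣxΣy = 14·3254 − 88·437 = 45556 − 38456 = 7100
S_xx = nΣx² − (Σx)² = 14·712 − 88² = 9968 − 7744 = 2224
S_yy = nΣy² − (Σy)² = 14·16475 − 437² = 230650 − 190969 = 39681
r = S_xy / √(S_xx·S_yy) = 7100 / √(2224·39681) = 7100 / √88250544 = 7100 / 9394.1761 = 0.7558
t = r·√(n−2)/√(1−r²) = 0.7558·√12 / √(1−0.571234) = 2.618168 / 0.654802 = 3.998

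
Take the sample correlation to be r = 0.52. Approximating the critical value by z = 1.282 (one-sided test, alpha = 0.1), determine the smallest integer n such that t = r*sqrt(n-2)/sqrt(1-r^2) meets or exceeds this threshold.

Need r·√(n−2)/√(1−r²) ≥ 1.282
√(n−2) ≥ 1.282·√(1−0.2704) / 0.52 = 1.282·0.854166 / 0.52 = 2.1058
n−2 ≥ 4.4344  ⇒  n ≥ 6.4344
Smallest integer n = 7

7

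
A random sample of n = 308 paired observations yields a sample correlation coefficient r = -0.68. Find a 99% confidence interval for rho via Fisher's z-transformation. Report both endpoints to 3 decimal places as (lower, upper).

Fisher z: z_r = atanh(r) = ½·ln((1+(-0.68))/(1−(-0.68))) = -0.829114
SE(z) = 1/√(n−3) = 1/√305 = 0.057260
99% ⇒ z* = 2.576; margin = 2.576·0.057260 = 0.147502
CI on z-scale: (-0.976616, -0.681612)
Back-transform: tanh(-0.976616) = -0.751597, tanh(-0.681612) = -0.592566

(-0.752, -0.593)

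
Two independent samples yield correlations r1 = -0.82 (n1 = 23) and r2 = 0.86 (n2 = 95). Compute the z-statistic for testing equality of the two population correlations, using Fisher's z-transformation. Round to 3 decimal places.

Fisher z-transforms: z1 = atanh(-0.82) = -1.156817, z2 = atanh(0.86) = 1.293345; difference d = -2.450162
Var(d) = 1/20 + 1/92 = 0.0500000 + 0.0108696 = 0.0608696
z = d/√Var(d) = -2.450162 / √0.0608696 = -2.450162 / 0.246718 = -9.931

-9.931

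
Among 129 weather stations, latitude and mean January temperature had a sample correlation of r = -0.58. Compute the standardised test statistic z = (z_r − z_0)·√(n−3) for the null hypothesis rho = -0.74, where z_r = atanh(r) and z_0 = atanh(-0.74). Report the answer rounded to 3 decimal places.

3.233

z_r = atanh(-0.58) = -0.662463,  z_0 = atanh(-0.74) = -0.950479
SE = 1/√(n−3) = 1/√126 = 0.089087
z = (z_r − z_0)/SE = (-0.662463 − (-0.950479)) / 0.089087 = 0.288016 / 0.089087 = 3.233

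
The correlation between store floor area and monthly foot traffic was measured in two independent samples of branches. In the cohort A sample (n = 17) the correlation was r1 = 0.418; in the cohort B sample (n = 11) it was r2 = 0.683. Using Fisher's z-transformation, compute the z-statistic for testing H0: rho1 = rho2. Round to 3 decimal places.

Fisher z-transforms: z1 = atanh(0.418) = 0.445266, z2 = atanh(0.683) = 0.834716; difference d = -0.389450
Var(d) = 1/14 + 1/8 = 0.0714286 + 0.1250000 = 0.1964286
z = d/√Var(d) = -0.389450 / √0.1964286 = -0.389450 / 0.443203 = -0.879

-0.879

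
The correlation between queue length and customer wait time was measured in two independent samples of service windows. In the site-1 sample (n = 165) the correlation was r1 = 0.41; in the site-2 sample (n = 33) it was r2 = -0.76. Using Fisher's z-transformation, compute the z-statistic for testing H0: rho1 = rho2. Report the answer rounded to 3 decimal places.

z1 = atanh(0.41) = 0.435611,  z2 = atanh(-0.76) = -0.996215
SE = √(1/(n1−3) + 1/(n2−3)) = √(1/162 + 1/30) = √(0.0061728 + 0.0333333) = √0.0395061 = 0.198761
z = (z1 − z2)/SE = (0.435611 − (-0.996215)) / 0.198761 = 1.431826 / 0.198761 = 7.204

7.204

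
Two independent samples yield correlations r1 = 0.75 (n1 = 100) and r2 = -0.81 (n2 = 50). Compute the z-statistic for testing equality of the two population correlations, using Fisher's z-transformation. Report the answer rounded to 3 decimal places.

z1 = atanh(0.75) = 0.972955,  z2 = atanh(-0.81) = -1.127029
SE = √(1/(n1−3) + 1/(n2−3)) = √(1/97 + 1/47) = √(0.0103093 + 0.0212766) = √0.0315859 = 0.177724
z = (z1 − z2)/SE = (0.972955 − (-1.127029)) / 0.177724 = 2.099984 / 0.177724 = 11.816

11.816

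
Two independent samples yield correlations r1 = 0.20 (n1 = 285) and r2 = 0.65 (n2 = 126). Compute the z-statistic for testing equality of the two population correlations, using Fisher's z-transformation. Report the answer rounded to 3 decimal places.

-5.299

Fisher z-transforms: z1 = atanh(0.20) = 0.202733, z2 = atanh(0.65) = 0.775299; difference d = -0.572566
Var(d) = 1/282 + 1/123 = 0.0035461 + 0.0081301 = 0.0116762
z = d/√Var(d) = -0.572566 / √0.0116762 = -0.572566 / 0.108056 = -5.299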